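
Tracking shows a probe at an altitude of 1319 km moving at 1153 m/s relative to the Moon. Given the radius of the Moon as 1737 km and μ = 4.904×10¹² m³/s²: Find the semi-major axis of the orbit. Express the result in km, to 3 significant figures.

a ≈ 2610 km

r = 1737 + 1319 = 3056.0 km = 3.056×10⁶ m.
Specific orbital energy ε = v²/2 − μ/r = (1153)²/2 − 4.904×10¹²/3.056×10⁶ = -9.400×10⁵ J/kg.
Since ε = −μ/(2a), a = −μ/(2ε) = 2.608×10⁶ m = 2608.5 km.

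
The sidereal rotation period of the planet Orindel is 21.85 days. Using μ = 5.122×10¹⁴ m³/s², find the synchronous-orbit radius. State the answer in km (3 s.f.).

T = 21.85 days = 1.888×10⁶ s.
A synchronous orbit has period T, so by Kepler's third law a = (μT²/4π²)^(1/3).
μT²/4π² = 5.122×10¹⁴ × (1.888×10⁶)² / 39.48 = 4.624×10²⁵ m³.
a = 3.589×10⁸ m = 3.5892×10⁵ km.

r_sync ≈ 3.59×10⁵ km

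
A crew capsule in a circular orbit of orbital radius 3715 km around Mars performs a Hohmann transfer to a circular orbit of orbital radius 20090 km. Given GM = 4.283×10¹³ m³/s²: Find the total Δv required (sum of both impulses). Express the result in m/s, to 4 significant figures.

r₁ = 3715 km = 3.715×10⁶ m.
r₂ = 20090 km = 2.009×10⁷ m.
Transfer ellipse a_t = (r₁ + r₂)/2 = 1.190×10⁷ m.
At r₁: circular v_c1 = √(μ/r₁) = 3395 m/s; transfer-periapsis v_p = √[μ(2/r₁ − 1/a_t)] = 4411 m/s.
Δv₁ = v_p − v_c1 = 1016 m/s.
At r₂: circular v_c2 = √(μ/r₂) = 1460 m/s; transfer-apoapsis v_a = √[μ(2/r₂ − 1/a_t)] = 815.7 m/s.
Δv₂ = v_c2 − v_a = 644.4 m/s.
Total Δv = Δv₁ + Δv₂ = 1660 m/s.

Δv_total ≈ 1660 m/s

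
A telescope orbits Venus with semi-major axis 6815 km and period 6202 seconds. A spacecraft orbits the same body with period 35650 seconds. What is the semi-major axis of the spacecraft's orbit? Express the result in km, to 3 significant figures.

Kepler's third law: a³ ∝ T², so a₂ = a₁ (T₂/T₁)^(2/3).
T₂/T₁ = 5.748, (T₂/T₁)^(2/3) = 3.209.
a₂ = 6815 × 3.209 = 21870 km.

a₂ ≈ 21900 km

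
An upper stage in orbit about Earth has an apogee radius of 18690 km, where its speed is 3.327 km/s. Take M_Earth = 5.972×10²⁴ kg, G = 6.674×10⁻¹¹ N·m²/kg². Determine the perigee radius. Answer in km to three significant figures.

perigee radius ≈ 6550 km

μ = GM = 6.674×10⁻¹¹ × 5.972×10²⁴ = 3.986×10¹⁴ m³/s².
r_a = 1.869×10⁷ m.
Specific energy ε = v²/2 − μ/r = -1.579×10⁷ J/kg, so a = −μ/(2ε) = 1.262×10⁷ m.
The apsides satisfy r_p + r_a = 2a, so the perigee radius is 2a − r_a = 6.551×10⁶ m = 6550.5 km.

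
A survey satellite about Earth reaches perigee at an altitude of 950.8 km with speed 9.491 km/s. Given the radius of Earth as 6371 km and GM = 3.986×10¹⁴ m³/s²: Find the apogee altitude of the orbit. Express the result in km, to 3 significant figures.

r_p = 6371 + 950.8 = 7321.8 km = 7.322×10⁶ m.
Specific energy ε = v²/2 − μ/r = -9.401×10⁶ J/kg, so a = −μ/(2ε) = 2.120×10⁷ m.
The apsides satisfy r_p + r_a = 2a, so the apogee radius is 2a − r_p = 3.508×10⁷ m = 35080 km.
Apogee altitude = 35080 − 6371 = 28709 km.

apogee altitude ≈ 28700 km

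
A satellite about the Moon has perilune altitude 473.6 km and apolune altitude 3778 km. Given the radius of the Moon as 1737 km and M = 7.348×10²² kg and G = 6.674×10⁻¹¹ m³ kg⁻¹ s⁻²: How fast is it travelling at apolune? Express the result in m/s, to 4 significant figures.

v ≈ 713.4 m/s

μ = GM = 6.674×10⁻¹¹ × 7.348×10²² = 4.904×10¹² m³/s².
r_p = 1737 + 473.6 = 2210.6 km = 2.2106×10⁶ m.
r_a = 1737 + 3778 = 5515.0 km = 5.5150×10⁶ m.
Semi-major axis a = (r_p + r_a)/2 = 3862.8 km = 3.863×10⁶ m.
Vis-viva: v² = μ(2/r − 1/a) = 4.904×10¹² × (3.626×10⁻⁷ − 2.589×10⁻⁷) = 5.089×10⁵ m²/s².
v = 713.4 m/s.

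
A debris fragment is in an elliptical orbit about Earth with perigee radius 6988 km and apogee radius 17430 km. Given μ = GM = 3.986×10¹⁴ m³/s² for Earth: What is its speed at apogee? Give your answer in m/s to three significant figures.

v ≈ 3620 m/s

Semi-major axis a = (r_p + r_a)/2 = 12209 km = 1.221×10⁷ m.
Vis-viva: v² = μ(2/r − 1/a) = 3.986×10¹⁴ × (1.147×10⁻⁷ − 8.191×10⁻⁸) = 1.309×10⁷ m²/s².
v = 3618 m/s.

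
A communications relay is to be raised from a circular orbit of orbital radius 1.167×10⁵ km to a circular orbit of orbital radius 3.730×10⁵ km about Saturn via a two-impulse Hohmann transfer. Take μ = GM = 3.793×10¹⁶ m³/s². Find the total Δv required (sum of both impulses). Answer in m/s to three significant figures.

r₁ = 1.167×10⁵ km = 1.167×10⁸ m.
r₂ = 3.730×10⁵ km = 3.730×10⁸ m.
Transfer ellipse a_t = (r₁ + r₂)/2 = 2.448×10⁸ m.
At r₁: circular v_c1 = √(μ/r₁) = 18030 m/s; transfer-perikrone v_p = √[μ(2/r₁ − 1/a_t)] = 22250 m/s.
Δv₁ = v_p − v_c1 = 4223 m/s.
At r₂: circular v_c2 = √(μ/r₂) = 10080 m/s; transfer-apokrone v_a = √[μ(2/r₂ − 1/a_t)] = 6962 m/s.
Δv₂ = v_c2 − v_a = 3122 m/s.
Total Δv = Δv₁ + Δv₂ = 7345 m/s.

Δv_total ≈ 7350 m/s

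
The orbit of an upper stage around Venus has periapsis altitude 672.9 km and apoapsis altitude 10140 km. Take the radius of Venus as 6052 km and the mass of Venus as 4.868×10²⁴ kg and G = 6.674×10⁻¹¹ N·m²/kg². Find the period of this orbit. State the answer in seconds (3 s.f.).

μ = GM = 6.674×10⁻¹¹ × 4.868×10²⁴ = 3.249×10¹⁴ m³/s².
r_p = 6052 + 672.9 = 6724.9 km = 6.7249×10⁶ m.
r_a = 6052 + 10140 = 16192 km = 1.6192×10⁷ m.
Semi-major axis a = (r_p + r_a)/2 = (6724.9 + 16192)/2 = 11458 km = 1.146×10⁷ m.
By Kepler's third law T = 2π√(a³/μ) = 2π × 2.152×10³ = 1.352×10⁴ s.

T ≈ 13500 seconds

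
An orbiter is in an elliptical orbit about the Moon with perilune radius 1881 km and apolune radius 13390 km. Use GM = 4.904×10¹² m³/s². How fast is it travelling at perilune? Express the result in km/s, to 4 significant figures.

Semi-major axis a = (r_p + r_a)/2 = 7635.5 km = 7.636×10⁶ m.
Vis-viva: v² = μ(2/r − 1/a) = 4.904×10¹² × (1.063×10⁻⁶ − 1.310×10⁻⁷) = 4.572×10⁶ m²/s².
v = 2138 m/s = 2.138 km/s.

v ≈ 2.138 km/s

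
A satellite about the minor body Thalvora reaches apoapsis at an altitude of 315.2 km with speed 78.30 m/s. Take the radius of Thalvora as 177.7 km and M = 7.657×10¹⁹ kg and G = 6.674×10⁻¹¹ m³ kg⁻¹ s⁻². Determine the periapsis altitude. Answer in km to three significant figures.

periapsis altitude ≈ 29.2 km

μ = GM = 6.674×10⁻¹¹ × 7.657×10¹⁹ = 5.110×10⁹ m³/s².
r_a = 177.7 + 315.2 = 492.90 km = 4.929×10⁵ m.
Specific energy ε = v²/2 − μ/r = -7.302×10³ J/kg, so a = −μ/(2ε) = 3.499×10⁵ m.
The apsides satisfy r_p + r_a = 2a, so the periapsis radius is 2a − r_a = 2.069×10⁵ m = 206.91 km.
Periapsis altitude = 206.91 − 177.7 = 29.214 km.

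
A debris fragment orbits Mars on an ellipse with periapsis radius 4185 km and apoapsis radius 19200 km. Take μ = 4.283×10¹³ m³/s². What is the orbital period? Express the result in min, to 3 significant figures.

Semi-major axis a = (r_p + r_a)/2 = (4185.0 + 19200)/2 = 11692 km = 1.169×10⁷ m.
By Kepler's third law T = 2π√(a³/μ) = 2π × 6.109×10³ = 3.839×10⁴ s.
= 639.8 min.

T ≈ 640 min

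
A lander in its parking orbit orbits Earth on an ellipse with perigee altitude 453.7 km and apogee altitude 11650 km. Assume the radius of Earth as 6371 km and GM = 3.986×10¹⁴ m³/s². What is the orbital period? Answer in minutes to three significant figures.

r_p = 6371 + 453.7 = 6824.7 km = 6.8247×10⁶ m.
r_a = 6371 + 11650 = 18021 km = 1.8021×10⁷ m.
Semi-major axis a = (r_p + r_a)/2 = (6824.7 + 18021)/2 = 12423 km = 1.242×10⁷ m.
By Kepler's third law T = 2π√(a³/μ) = 2π × 2.193×10³ = 1.378×10⁴ s.
= 229.7 minutes.

T ≈ 230 minutes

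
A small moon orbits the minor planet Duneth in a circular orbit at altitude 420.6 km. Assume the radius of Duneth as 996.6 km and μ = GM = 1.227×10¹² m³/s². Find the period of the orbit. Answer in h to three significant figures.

r = 996.6 + 420.6 = 1417.2 km = 1.4172×10⁶ m.
Kepler's third law: T = 2π√(r³/μ) = 2π√((1.417×10⁶)³ / 1.227×10¹²).
r³/μ = 2.320×10⁶ s², so T = 2π × 1.523×10³ = 9.570×10³ s.
Converting: 9.570×10³ s ÷ 3600 = 2.658 h.

T ≈ 2.66 h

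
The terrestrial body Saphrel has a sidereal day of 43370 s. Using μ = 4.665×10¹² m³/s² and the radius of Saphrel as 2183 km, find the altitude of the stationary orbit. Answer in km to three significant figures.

h_sync ≈ 3870 km

A synchronous orbit has period T, so by Kepler's third law a = (μT²/4π²)^(1/3).
μT²/4π² = 4.665×10¹² × (4.337×10⁴)² / 39.48 = 2.223×10²⁰ m³.
a = 6.057×10⁶ m = 6057.5 km.
Altitude h = a − R = 6057.5 − 2183 = 3874.5 km.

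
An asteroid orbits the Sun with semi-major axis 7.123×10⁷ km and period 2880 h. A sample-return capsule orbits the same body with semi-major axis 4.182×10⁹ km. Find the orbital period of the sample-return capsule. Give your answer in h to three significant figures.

T₂ ≈ 1.30×10⁶ h

Kepler's third law: T² ∝ a³, so T₂ = T₁ (a₂/a₁)^(3/2).
a₂/a₁ = 58.71, (a₂/a₁)^(3/2) = 449.9.
T₂ = 2880 × 449.9 = 1.296×10⁶ h.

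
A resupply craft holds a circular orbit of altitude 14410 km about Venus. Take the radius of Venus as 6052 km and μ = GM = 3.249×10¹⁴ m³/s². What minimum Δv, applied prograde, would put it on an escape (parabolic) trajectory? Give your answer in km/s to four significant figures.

Δv ≈ 1.651 km/s

r = 6052 + 14410 = 20462 km = 2.0462×10⁷ m.
Circular speed v_c = √(μ/r) = 3985 m/s.
Escape speed v_esc = √(2μ/r) = √2 × v_c = 5635 m/s.
Δv = v_esc − v_c = 1651 m/s = 1.651 km/s.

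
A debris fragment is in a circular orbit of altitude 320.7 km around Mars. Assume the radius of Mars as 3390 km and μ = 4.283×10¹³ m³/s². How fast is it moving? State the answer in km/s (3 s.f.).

v ≈ 3.40 km/s

r = 3390 + 320.7 = 3710.7 km = 3.7107×10⁶ m.
For a circular orbit v = √(μ/r) = √(4.283×10¹³ / 3.711×10⁶) = √(1.154×10⁷) = 3397 m/s.
That is 3.397 km/s.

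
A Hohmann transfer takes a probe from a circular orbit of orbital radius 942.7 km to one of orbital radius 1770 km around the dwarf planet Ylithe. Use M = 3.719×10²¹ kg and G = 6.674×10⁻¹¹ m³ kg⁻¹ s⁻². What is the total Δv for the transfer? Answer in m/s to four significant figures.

μ = GM = 6.674×10⁻¹¹ × 3.719×10²¹ = 2.482×10¹¹ m³/s².
r₁ = 942.7 km = 9.427×10⁵ m.
r₂ = 1770 km = 1.770×10⁶ m.
Transfer ellipse a_t = (r₁ + r₂)/2 = 1.356×10⁶ m.
At r₁: circular v_c1 = √(μ/r₁) = 513.1 m/s; transfer-periapsis v_p = √[μ(2/r₁ − 1/a_t)] = 586.2 m/s.
Δv₁ = v_p − v_c1 = 73.04 m/s.
At r₂: circular v_c2 = √(μ/r₂) = 374.5 m/s; transfer-apoapsis v_a = √[μ(2/r₂ − 1/a_t)] = 312.2 m/s.
Δv₂ = v_c2 − v_a = 62.28 m/s.
Total Δv = Δv₁ + Δv₂ = 135.3 m/s.

Δv_total ≈ 135.3 m/s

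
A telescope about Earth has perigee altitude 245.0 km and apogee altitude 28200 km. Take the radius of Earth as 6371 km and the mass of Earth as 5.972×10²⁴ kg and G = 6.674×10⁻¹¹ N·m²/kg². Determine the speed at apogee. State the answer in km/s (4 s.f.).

μ = GM = 6.674×10⁻¹¹ × 5.972×10²⁴ = 3.986×10¹⁴ m³/s².
r_p = 6371 + 245.0 = 6616.0 km = 6.6160×10⁶ m.
r_a = 6371 + 28200 = 34571 km = 3.4571×10⁷ m.
Semi-major axis a = (r_p + r_a)/2 = 20594 km = 2.059×10⁷ m.
Vis-viva: v² = μ(2/r − 1/a) = 3.986×10¹⁴ × (5.785×10⁻⁸ − 4.856×10⁻⁸) = 3.704×10⁶ m²/s².
v = 1925 m/s = 1.925 km/s.

v ≈ 1.925 km/s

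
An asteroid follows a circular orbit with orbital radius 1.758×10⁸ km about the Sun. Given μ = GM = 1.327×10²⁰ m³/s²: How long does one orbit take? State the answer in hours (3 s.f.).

T ≈ 11200 hours

r = 1.758×10⁸ km = 1.758×10¹¹ m.
Kepler's third law: T = 2π√(r³/μ) = 2π√((1.758×10¹¹)³ / 1.327×10²⁰).
r³/μ = 4.094×10¹³ s², so T = 2π × 6.399×10⁶ = 4.020×10⁷ s.
Converting: 4.020×10⁷ s ÷ 3600 = 11170 hours.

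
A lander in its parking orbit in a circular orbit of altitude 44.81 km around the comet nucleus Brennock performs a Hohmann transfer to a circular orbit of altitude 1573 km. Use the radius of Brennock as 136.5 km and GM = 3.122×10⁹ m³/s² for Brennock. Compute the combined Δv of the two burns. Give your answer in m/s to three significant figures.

Δv_total ≈ 69.3 m/s

r₁ = 136.5 + 44.81 = 181.31 km = 1.8131×10⁵ m.
r₂ = 136.5 + 1573 = 1709.5 km = 1.7095×10⁶ m.
Transfer ellipse a_t = (r₁ + r₂)/2 = 9.454×10⁵ m.
At r₁: circular v_c1 = √(μ/r₁) = 131.2 m/s; transfer-periapsis v_p = √[μ(2/r₁ − 1/a_t)] = 176.5 m/s.
Δv₁ = v_p − v_c1 = 45.23 m/s.
At r₂: circular v_c2 = √(μ/r₂) = 42.73 m/s; transfer-apoapsis v_a = √[μ(2/r₂ − 1/a_t)] = 18.71 m/s.
Δv₂ = v_c2 − v_a = 24.02 m/s.
Total Δv = Δv₁ + Δv₂ = 69.25 m/s.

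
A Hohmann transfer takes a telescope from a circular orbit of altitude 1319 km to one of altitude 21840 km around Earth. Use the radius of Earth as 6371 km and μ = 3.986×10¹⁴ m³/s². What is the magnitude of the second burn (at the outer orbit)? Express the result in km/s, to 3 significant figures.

Δv ≈ 1.30 km/s

r₁ = 6371 + 1319 = 7690.0 km = 7.6900×10⁶ m.
r₂ = 6371 + 21840 = 28211 km = 2.8211×10⁷ m.
Transfer ellipse a_t = (r₁ + r₂)/2 = 1.795×10⁷ m.
At r₁: circular v_c1 = √(μ/r₁) = 7200 m/s; transfer-perigee v_p = √[μ(2/r₁ − 1/a_t)] = 9026 m/s.
At r₂: circular v_c2 = √(μ/r₂) = 3759 m/s; transfer-apogee v_a = √[μ(2/r₂ − 1/a_t)] = 2460 m/s.
Δv₂ = v_c2 − v_a = 1299 m/s.
= 1.299 km/s.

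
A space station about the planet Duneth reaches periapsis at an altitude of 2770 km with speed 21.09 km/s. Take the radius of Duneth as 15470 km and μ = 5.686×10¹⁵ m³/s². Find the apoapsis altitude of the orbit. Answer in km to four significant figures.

apoapsis altitude ≈ 29940 km

r_p = 15470 + 2770 = 18240 km = 1.824×10⁷ m.
Specific energy ε = v²/2 − μ/r = -8.934×10⁷ J/kg, so a = −μ/(2ε) = 3.182×10⁷ m.
The apsides satisfy r_p + r_a = 2a, so the apoapsis radius is 2a − r_p = 4.541×10⁷ m = 45406 km.
Apoapsis altitude = 45406 − 15470 = 29936 km.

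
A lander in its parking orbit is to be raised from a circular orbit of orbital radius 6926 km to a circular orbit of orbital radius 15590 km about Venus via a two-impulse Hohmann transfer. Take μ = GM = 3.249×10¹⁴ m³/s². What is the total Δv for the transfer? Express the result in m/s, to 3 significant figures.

Δv_total ≈ 2200 m/s

r₁ = 6926 km = 6.926×10⁶ m.
r₂ = 15590 km = 1.559×10⁷ m.
Transfer ellipse a_t = (r₁ + r₂)/2 = 1.126×10⁷ m.
At r₁: circular v_c1 = √(μ/r₁) = 6849 m/s; transfer-periapsis v_p = √[μ(2/r₁ − 1/a_t)] = 8060 m/s.
Δv₁ = v_p − v_c1 = 1211 m/s.
At r₂: circular v_c2 = √(μ/r₂) = 4565 m/s; transfer-apoapsis v_a = √[μ(2/r₂ − 1/a_t)] = 3581 m/s.
Δv₂ = v_c2 − v_a = 984.5 m/s.
Total Δv = Δv₁ + Δv₂ = 2195 m/s.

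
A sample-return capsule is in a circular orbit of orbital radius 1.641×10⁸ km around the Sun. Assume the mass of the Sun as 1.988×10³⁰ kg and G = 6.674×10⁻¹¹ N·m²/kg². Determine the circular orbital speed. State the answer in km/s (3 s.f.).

v ≈ 28.4 km/s

μ = GM = 6.674×10⁻¹¹ × 1.988×10³⁰ = 1.327×10²⁰ m³/s².
r = 1.641×10⁸ km = 1.641×10¹¹ m.
For a circular orbit v = √(μ/r) = √(1.327×10²⁰ / 1.641×10¹¹) = √(8.085×10⁸) = 28430 m/s.
That is 28.43 km/s.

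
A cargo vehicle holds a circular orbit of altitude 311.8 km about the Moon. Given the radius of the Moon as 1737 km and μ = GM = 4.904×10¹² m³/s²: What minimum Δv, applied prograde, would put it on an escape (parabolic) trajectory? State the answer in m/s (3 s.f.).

Δv ≈ 641 m/s

r = 1737 + 311.8 = 2048.8 km = 2.0488×10⁶ m.
Circular speed v_c = √(μ/r) = 1547 m/s.
Escape speed v_esc = √(2μ/r) = √2 × v_c = 2188 m/s.
Δv = v_esc − v_c = 640.8 m/s.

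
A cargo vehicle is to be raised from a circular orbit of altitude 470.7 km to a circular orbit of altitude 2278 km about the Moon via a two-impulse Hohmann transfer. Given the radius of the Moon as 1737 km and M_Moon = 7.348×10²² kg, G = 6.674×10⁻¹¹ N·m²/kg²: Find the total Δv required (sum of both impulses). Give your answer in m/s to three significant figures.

μ = GM = 6.674×10⁻¹¹ × 7.348×10²² = 4.904×10¹² m³/s².
r₁ = 1737 + 470.7 = 2207.7 km = 2.2077×10⁶ m.
r₂ = 1737 + 2278 = 4015.0 km = 4.0150×10⁶ m.
Transfer ellipse a_t = (r₁ + r₂)/2 = 3.111×10⁶ m.
At r₁: circular v_c1 = √(μ/r₁) = 1490 m/s; transfer-perilune v_p = √[μ(2/r₁ − 1/a_t)] = 1693 m/s.
Δv₁ = v_p − v_c1 = 202.7 m/s.
At r₂: circular v_c2 = √(μ/r₂) = 1105 m/s; transfer-apolune v_a = √[μ(2/r₂ − 1/a_t)] = 931.0 m/s.
Δv₂ = v_c2 − v_a = 174.2 m/s.
Total Δv = Δv₁ + Δv₂ = 376.9 m/s.

Δv_total ≈ 377 m/s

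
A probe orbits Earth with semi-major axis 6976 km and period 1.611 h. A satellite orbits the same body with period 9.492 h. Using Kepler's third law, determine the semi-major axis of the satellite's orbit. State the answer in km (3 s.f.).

a₂ ≈ 22800 km

Kepler's third law: a³ ∝ T², so a₂ = a₁ (T₂/T₁)^(2/3).
T₂/T₁ = 5.892, (T₂/T₁)^(2/3) = 3.262.
a₂ = 6976 × 3.262 = 22760 km.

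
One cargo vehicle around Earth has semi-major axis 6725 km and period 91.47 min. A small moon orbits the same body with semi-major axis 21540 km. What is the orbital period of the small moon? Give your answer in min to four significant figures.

T₂ ≈ 524.3 min

Kepler's third law: T² ∝ a³, so T₂ = T₁ (a₂/a₁)^(3/2).
a₂/a₁ = 3.203, (a₂/a₁)^(3/2) = 5.732.
T₂ = 91.47 × 5.732 = 524.3 min.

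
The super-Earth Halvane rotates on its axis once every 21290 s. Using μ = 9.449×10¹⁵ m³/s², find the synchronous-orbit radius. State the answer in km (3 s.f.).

r_sync ≈ 47700 km

A synchronous orbit has period T, so by Kepler's third law a = (μT²/4π²)^(1/3).
μT²/4π² = 9.449×10¹⁵ × (2.129×10⁴)² / 39.48 = 1.085×10²³ m³.
a = 4.769×10⁷ m = 47693 km.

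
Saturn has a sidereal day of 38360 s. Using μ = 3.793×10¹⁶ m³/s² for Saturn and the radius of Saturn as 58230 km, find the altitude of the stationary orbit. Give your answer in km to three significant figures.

h_sync ≈ 54000 km

A synchronous orbit has period T, so by Kepler's third law a = (μT²/4π²)^(1/3).
μT²/4π² = 3.793×10¹⁶ × (3.836×10⁴)² / 39.48 = 1.414×10²⁴ m³.
a = 1.122×10⁸ m = 1.1223×10⁵ km.
Altitude h = a − R = 1.1223×10⁵ − 58230 = 54005 km.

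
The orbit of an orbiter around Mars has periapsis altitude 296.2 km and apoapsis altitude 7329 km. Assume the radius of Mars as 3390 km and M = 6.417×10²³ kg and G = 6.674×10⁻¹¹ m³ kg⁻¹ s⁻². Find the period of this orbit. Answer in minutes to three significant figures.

μ = GM = 6.674×10⁻¹¹ × 6.417×10²³ = 4.283×10¹³ m³/s².
r_p = 3390 + 296.2 = 3686.2 km = 3.6862×10⁶ m.
r_a = 3390 + 7329 = 10719 km = 1.0719×10⁷ m.
Semi-major axis a = (r_p + r_a)/2 = (3686.2 + 10719)/2 = 7202.6 km = 7.203×10⁶ m.
By Kepler's third law T = 2π√(a³/μ) = 2π × 2.954×10³ = 1.856×10⁴ s.
= 309.3 minutes.

T ≈ 309 minutes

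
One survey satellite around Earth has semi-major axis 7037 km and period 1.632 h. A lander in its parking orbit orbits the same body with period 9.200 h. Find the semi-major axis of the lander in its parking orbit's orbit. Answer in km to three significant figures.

Kepler's third law: a³ ∝ T², so a₂ = a₁ (T₂/T₁)^(2/3).
T₂/T₁ = 5.637, (T₂/T₁)^(2/3) = 3.167.
a₂ = 7037 × 3.167 = 22290 km.

a₂ ≈ 22300 km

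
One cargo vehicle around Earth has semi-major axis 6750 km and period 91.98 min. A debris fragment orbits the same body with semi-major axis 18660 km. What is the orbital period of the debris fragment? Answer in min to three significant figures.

Kepler's third law: T² ∝ a³, so T₂ = T₁ (a₂/a₁)^(3/2).
a₂/a₁ = 2.764, (a₂/a₁)^(3/2) = 4.596.
T₂ = 91.98 × 4.596 = 422.8 min.

T₂ ≈ 423 min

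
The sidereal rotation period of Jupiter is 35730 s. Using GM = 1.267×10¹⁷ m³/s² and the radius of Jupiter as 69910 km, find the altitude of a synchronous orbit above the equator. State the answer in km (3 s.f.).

h_sync ≈ 90100 km

A synchronous orbit has period T, so by Kepler's third law a = (μT²/4π²)^(1/3).
μT²/4π² = 1.267×10¹⁷ × (3.573×10⁴)² / 39.48 = 4.097×10²⁴ m³.
a = 1.600×10⁸ m = 1.6002×10⁵ km.
Altitude h = a − R = 1.6002×10⁵ − 69910 = 90105 km.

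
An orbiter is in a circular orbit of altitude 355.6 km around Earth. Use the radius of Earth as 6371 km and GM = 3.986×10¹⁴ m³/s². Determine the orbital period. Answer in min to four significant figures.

T ≈ 91.51 min

r = 6371 + 355.6 = 6726.6 km = 6.7266×10⁶ m.
Kepler's third law: T = 2π√(r³/μ) = 2π√((6.727×10⁶)³ / 3.986×10¹⁴).
r³/μ = 7.636×10⁵ s², so T = 2π × 8.738×10² = 5.490×10³ s.
Converting: 5.490×10³ s ÷ 60.00 = 91.51 min.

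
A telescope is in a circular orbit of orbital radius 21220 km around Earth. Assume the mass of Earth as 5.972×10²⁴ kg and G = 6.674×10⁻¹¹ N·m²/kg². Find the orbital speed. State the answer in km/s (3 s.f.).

v ≈ 4.33 km/s

μ = GM = 6.674×10⁻¹¹ × 5.972×10²⁴ = 3.986×10¹⁴ m³/s².
r = 21220 km = 2.122×10⁷ m.
For a circular orbit v = √(μ/r) = √(3.986×10¹⁴ / 2.122×10⁷) = √(1.878×10⁷) = 4334 m/s.
That is 4.334 km/s.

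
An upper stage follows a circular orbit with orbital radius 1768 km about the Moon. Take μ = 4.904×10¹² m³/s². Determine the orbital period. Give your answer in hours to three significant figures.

r = 1768 km = 1.768×10⁶ m.
Kepler's third law: T = 2π√(r³/μ) = 2π√((1.768×10⁶)³ / 4.904×10¹²).
r³/μ = 1.127×10⁶ s², so T = 2π × 1.062×10³ = 6.670×10³ s.
Converting: 6.670×10³ s ÷ 3600 = 1.853 hours.

T ≈ 1.85 hours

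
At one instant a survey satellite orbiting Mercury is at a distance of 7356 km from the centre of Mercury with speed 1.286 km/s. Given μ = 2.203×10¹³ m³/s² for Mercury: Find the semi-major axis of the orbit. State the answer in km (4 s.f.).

a ≈ 5081 km

r = 7.356×10⁶ m.
Vis-viva rearranged: 1/a = 2/r − v²/μ = 2.719×10⁻⁷ − 7.507×10⁻⁸ = 1.968×10⁻⁷ m⁻¹.
a = 5.081×10⁶ m = 5080.9 km.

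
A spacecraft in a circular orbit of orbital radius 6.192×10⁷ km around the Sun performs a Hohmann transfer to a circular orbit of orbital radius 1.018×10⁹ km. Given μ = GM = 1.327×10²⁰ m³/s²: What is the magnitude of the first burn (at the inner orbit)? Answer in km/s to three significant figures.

r₁ = 6.192×10⁷ km = 6.192×10¹⁰ m.
r₂ = 1.018×10⁹ km = 1.018×10¹² m.
Transfer ellipse a_t = (r₁ + r₂)/2 = 5.400×10¹¹ m.
At r₁: circular v_c1 = √(μ/r₁) = 46290 m/s; transfer-perihelion v_p = √[μ(2/r₁ − 1/a_t)] = 63560 m/s.
Δv₁ = v_p − v_c1 = 17270 m/s.
= 17.27 km/s.

Δv ≈ 17.3 km/s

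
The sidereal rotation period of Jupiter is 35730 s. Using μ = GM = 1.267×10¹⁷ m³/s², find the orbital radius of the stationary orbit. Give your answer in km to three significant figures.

r_sync ≈ 1.60×10⁵ km

A synchronous orbit has period T, so by Kepler's third law a = (μT²/4π²)^(1/3).
μT²/4π² = 1.267×10¹⁷ × (3.573×10⁴)² / 39.48 = 4.097×10²⁴ m³.
a = 1.600×10⁸ m = 1.6002×10⁵ km.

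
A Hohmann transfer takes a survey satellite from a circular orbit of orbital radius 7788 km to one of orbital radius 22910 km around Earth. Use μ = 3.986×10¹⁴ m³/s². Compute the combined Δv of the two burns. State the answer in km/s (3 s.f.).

r₁ = 7788 km = 7.788×10⁶ m.
r₂ = 22910 km = 2.291×10⁷ m.
Transfer ellipse a_t = (r₁ + r₂)/2 = 1.535×10⁷ m.
At r₁: circular v_c1 = √(μ/r₁) = 7154 m/s; transfer-perigee v_p = √[μ(2/r₁ − 1/a_t)] = 8740 m/s.
Δv₁ = v_p − v_c1 = 1586 m/s.
At r₂: circular v_c2 = √(μ/r₂) = 4171 m/s; transfer-apogee v_a = √[μ(2/r₂ − 1/a_t)] = 2971 m/s.
Δv₂ = v_c2 − v_a = 1200 m/s.
Total Δv = Δv₁ + Δv₂ = 2786 m/s = 2.786 km/s.

Δv_total ≈ 2.79 km/s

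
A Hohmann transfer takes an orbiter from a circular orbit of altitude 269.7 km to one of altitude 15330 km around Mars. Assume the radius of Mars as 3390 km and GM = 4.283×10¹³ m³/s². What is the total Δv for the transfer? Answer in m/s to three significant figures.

r₁ = 3390 + 269.7 = 3659.7 km = 3.6597×10⁶ m.
r₂ = 3390 + 15330 = 18720 km = 1.8720×10⁷ m.
Transfer ellipse a_t = (r₁ + r₂)/2 = 1.119×10⁷ m.
At r₁: circular v_c1 = √(μ/r₁) = 3421 m/s; transfer-periapsis v_p = √[μ(2/r₁ − 1/a_t)] = 4425 m/s.
Δv₁ = v_p − v_c1 = 1004 m/s.
At r₂: circular v_c2 = √(μ/r₂) = 1513 m/s; transfer-apoapsis v_a = √[μ(2/r₂ − 1/a_t)] = 865.0 m/s.
Δv₂ = v_c2 − v_a = 647.6 m/s.
Total Δv = Δv₁ + Δv₂ = 1651 m/s.

Δv_total ≈ 1650 m/s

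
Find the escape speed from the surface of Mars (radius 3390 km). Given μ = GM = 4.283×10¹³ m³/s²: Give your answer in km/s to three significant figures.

v_esc ≈ 5.03 km/s

r = R = 3.390×10⁶ m.
Escape speed v_esc = √(2μ/r) = √(2 × 4.283×10¹³ / 3.390×10⁶) = √(2.527×10⁷) = 5027 m/s.
= 5.027 km/s.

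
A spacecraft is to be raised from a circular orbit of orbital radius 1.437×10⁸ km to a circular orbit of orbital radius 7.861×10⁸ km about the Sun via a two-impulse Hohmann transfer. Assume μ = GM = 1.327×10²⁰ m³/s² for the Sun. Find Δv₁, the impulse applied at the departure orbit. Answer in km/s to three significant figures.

r₁ = 1.437×10⁸ km = 1.437×10¹¹ m.
r₂ = 7.861×10⁸ km = 7.861×10¹¹ m.
Transfer ellipse a_t = (r₁ + r₂)/2 = 4.649×10¹¹ m.
At r₁: circular v_c1 = √(μ/r₁) = 30390 m/s; transfer-perihelion v_p = √[μ(2/r₁ − 1/a_t)] = 39520 m/s.
Δv₁ = v_p − v_c1 = 9127 m/s.
= 9.127 km/s.

Δv ≈ 9.13 km/s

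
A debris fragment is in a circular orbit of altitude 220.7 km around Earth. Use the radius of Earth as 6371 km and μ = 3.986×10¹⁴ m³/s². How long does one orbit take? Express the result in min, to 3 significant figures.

r = 6371 + 220.7 = 6591.7 km = 6.5917×10⁶ m.
Kepler's third law: T = 2π√(r³/μ) = 2π√((6.592×10⁶)³ / 3.986×10¹⁴).
r³/μ = 7.185×10⁵ s², so T = 2π × 8.477×10² = 5.326×10³ s.
Converting: 5.326×10³ s ÷ 60.00 = 88.77 min.

T ≈ 88.8 min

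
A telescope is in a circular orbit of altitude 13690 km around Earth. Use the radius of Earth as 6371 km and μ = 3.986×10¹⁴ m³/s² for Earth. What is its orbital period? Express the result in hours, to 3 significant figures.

r = 6371 + 13690 = 20061 km = 2.0061×10⁷ m.
Kepler's third law: T = 2π√(r³/μ) = 2π√((2.006×10⁷)³ / 3.986×10¹⁴).
r³/μ = 2.025×10⁷ s², so T = 2π × 4.500×10³ = 2.828×10⁴ s.
Converting: 2.828×10⁴ s ÷ 3600 = 7.855 hours.

T ≈ 7.85 hours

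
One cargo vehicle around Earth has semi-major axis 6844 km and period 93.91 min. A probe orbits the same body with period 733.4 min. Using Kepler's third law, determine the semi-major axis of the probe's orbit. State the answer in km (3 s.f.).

Kepler's third law: a³ ∝ T², so a₂ = a₁ (T₂/T₁)^(2/3).
T₂/T₁ = 7.810, (T₂/T₁)^(2/3) = 3.936.
a₂ = 6844 × 3.936 = 26940 km.

a₂ ≈ 26900 km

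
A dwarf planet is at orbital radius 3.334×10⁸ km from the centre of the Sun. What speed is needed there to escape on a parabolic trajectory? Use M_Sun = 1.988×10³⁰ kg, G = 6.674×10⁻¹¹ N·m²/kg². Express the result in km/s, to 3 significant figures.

μ = GM = 6.674×10⁻¹¹ × 1.988×10³⁰ = 1.327×10²⁰ m³/s².
r = 3.334×10⁸ km = 3.334×10¹¹ m.
Escape speed v_esc = √(2μ/r) = √(2 × 1.327×10²⁰ / 3.334×10¹¹) = √(7.959×10⁸) = 28210 m/s.
= 28.21 km/s.

v_esc ≈ 28.2 km/s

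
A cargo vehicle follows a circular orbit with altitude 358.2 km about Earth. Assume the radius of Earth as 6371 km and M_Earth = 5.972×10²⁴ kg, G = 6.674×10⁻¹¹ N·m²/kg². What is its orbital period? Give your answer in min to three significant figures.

μ = GM = 6.674×10⁻¹¹ × 5.972×10²⁴ = 3.986×10¹⁴ m³/s².
r = 6371 + 358.2 = 6729.2 km = 6.7292×10⁶ m.
Kepler's third law: T = 2π√(r³/μ) = 2π√((6.729×10⁶)³ / 3.986×10¹⁴).
r³/μ = 7.645×10⁵ s², so T = 2π × 8.744×10² = 5.494×10³ s.
Converting: 5.494×10³ s ÷ 60.00 = 91.56 min.

T ≈ 91.6 min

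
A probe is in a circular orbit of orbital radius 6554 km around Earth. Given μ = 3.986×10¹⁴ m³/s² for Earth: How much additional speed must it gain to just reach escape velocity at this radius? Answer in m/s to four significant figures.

Δv ≈ 3230 m/s

r = 6554 km = 6.554×10⁶ m.
Circular speed v_c = √(μ/r) = 7799 m/s.
Escape speed v_esc = √(2μ/r) = √2 × v_c = 11030 m/s.
Δv = v_esc − v_c = 3230 m/s.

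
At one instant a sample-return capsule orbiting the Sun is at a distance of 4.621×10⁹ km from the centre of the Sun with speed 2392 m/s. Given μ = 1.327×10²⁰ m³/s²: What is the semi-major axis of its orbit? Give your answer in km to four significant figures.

a ≈ 2.566×10⁹ km

r = 4.621×10¹² m.
Specific orbital energy ε = v²/2 − μ/r = (2392)²/2 − 1.327×10²⁰/4.621×10¹² = -2.586×10⁷ J/kg.
Since ε = −μ/(2a), a = −μ/(2ε) = 2.566×10¹² m = 2.5661×10⁹ km.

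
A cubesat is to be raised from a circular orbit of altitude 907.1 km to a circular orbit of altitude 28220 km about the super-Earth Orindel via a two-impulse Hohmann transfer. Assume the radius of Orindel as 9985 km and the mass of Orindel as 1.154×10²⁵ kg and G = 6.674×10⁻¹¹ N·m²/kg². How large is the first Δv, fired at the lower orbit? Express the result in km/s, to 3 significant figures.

μ = GM = 6.674×10⁻¹¹ × 1.154×10²⁵ = 7.702×10¹⁴ m³/s².
r₁ = 9985 + 907.1 = 10892 km = 1.0892×10⁷ m.
r₂ = 9985 + 28220 = 38205 km = 3.8205×10⁷ m.
Transfer ellipse a_t = (r₁ + r₂)/2 = 2.455×10⁷ m.
At r₁: circular v_c1 = √(μ/r₁) = 8409 m/s; transfer-periapsis v_p = √[μ(2/r₁ − 1/a_t)] = 10490 m/s.
Δv₁ = v_p − v_c1 = 2081 m/s.
= 2.081 km/s.

Δv ≈ 2.08 km/s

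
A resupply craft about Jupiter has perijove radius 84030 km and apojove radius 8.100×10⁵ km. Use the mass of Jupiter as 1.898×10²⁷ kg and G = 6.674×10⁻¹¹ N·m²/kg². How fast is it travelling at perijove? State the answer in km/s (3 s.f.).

v ≈ 52.3 km/s

μ = GM = 6.674×10⁻¹¹ × 1.898×10²⁷ = 1.267×10¹⁷ m³/s².
Semi-major axis a = (r_p + r_a)/2 = 4.4702×10⁵ km = 4.470×10⁸ m.
Vis-viva: v² = μ(2/r − 1/a) = 1.267×10¹⁷ × (2.380×10⁻⁸ − 2.237×10⁻⁹) = 2.732×10⁹ m²/s².
v = 52260 m/s = 52.26 km/s.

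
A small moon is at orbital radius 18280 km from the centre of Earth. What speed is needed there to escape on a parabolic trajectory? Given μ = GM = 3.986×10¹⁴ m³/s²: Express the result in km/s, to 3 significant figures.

r = 18280 km = 1.828×10⁷ m.
Escape speed v_esc = √(2μ/r) = √(2 × 3.986×10¹⁴ / 1.828×10⁷) = √(4.361×10⁷) = 6604 m/s.
= 6.604 km/s.

v_esc ≈ 6.60 km/s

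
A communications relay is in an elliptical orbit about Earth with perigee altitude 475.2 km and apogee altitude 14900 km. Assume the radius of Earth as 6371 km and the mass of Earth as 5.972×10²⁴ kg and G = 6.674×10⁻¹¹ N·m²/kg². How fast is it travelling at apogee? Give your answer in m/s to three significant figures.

v ≈ 3020 m/s

μ = GM = 6.674×10⁻¹¹ × 5.972×10²⁴ = 3.986×10¹⁴ m³/s².
r_p = 6371 + 475.2 = 6846.2 km = 6.8462×10⁶ m.
r_a = 6371 + 14900 = 21271 km = 2.1271×10⁷ m.
Semi-major axis a = (r_p + r_a)/2 = 14059 km = 1.406×10⁷ m.
Vis-viva: v² = μ(2/r − 1/a) = 3.986×10¹⁴ × (9.402×10⁻⁸ − 7.113×10⁻⁸) = 9.125×10⁶ m²/s².
v = 3021 m/s.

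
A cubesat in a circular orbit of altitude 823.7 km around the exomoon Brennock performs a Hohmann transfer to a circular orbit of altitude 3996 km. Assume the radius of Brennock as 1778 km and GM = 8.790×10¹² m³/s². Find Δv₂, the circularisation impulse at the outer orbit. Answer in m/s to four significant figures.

Δv ≈ 261.3 m/s

r₁ = 1778 + 823.7 = 2601.7 km = 2.6017×10⁶ m.
r₂ = 1778 + 3996 = 5774.0 km = 5.7740×10⁶ m.
Transfer ellipse a_t = (r₁ + r₂)/2 = 4.188×10⁶ m.
At r₁: circular v_c1 = √(μ/r₁) = 1838 m/s; transfer-periapsis v_p = √[μ(2/r₁ − 1/a_t)] = 2158 m/s.
At r₂: circular v_c2 = √(μ/r₂) = 1234 m/s; transfer-apoapsis v_a = √[μ(2/r₂ − 1/a_t)] = 972.5 m/s.
Δv₂ = v_c2 − v_a = 261.3 m/s.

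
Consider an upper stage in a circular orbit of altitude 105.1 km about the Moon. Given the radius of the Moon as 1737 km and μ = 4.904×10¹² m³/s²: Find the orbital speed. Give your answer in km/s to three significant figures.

r = 1737 + 105.1 = 1842.1 km = 1.8421×10⁶ m.
For a circular orbit v = √(μ/r) = √(4.904×10¹² / 1.842×10⁶) = √(2.662×10⁶) = 1632 m/s.
That is 1.632 km/s.

v ≈ 1.63 km/s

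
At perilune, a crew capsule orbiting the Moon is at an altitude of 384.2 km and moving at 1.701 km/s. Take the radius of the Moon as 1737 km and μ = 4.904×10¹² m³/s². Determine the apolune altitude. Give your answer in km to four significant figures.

r_p = 1737 + 384.2 = 2121.2 km = 2.121×10⁶ m.
Specific energy ε = v²/2 − μ/r = -8.652×10⁵ J/kg, so a = −μ/(2ε) = 2.834×10⁶ m.
The apsides satisfy r_p + r_a = 2a, so the apolune radius is 2a − r_p = 3.547×10⁶ m = 3546.9 km.
Apolune altitude = 3546.9 − 1737 = 1809.9 km.

apolune altitude ≈ 1810 km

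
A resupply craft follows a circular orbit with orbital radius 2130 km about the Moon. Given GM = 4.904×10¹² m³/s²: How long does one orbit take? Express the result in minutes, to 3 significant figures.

T ≈ 147 minutes

r = 2130 km = 2.130×10⁶ m.
Kepler's third law: T = 2π√(r³/μ) = 2π√((2.130×10⁶)³ / 4.904×10¹²).
r³/μ = 1.971×10⁶ s², so T = 2π × 1.404×10³ = 8.820×10³ s.
Converting: 8.820×10³ s ÷ 60.00 = 147.0 minutes.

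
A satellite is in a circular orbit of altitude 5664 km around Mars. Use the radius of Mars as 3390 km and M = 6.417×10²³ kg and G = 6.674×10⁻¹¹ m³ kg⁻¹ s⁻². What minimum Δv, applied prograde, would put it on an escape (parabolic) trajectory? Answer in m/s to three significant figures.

Δv ≈ 901 m/s

μ = GM = 6.674×10⁻¹¹ × 6.417×10²³ = 4.283×10¹³ m³/s².
r = 3390 + 5664 = 9054.0 km = 9.0540×10⁶ m.
Circular speed v_c = √(μ/r) = 2175 m/s.
Escape speed v_esc = √(2μ/r) = √2 × v_c = 3076 m/s.
Δv = v_esc − v_c = 900.9 m/s.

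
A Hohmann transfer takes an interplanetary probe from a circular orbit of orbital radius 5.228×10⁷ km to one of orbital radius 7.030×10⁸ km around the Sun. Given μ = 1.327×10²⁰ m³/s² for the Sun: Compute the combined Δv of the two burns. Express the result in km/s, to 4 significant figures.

Δv_total ≈ 26.99 km/s

r₁ = 5.228×10⁷ km = 5.228×10¹⁰ m.
r₂ = 7.030×10⁸ km = 7.030×10¹¹ m.
Transfer ellipse a_t = (r₁ + r₂)/2 = 3.776×10¹¹ m.
At r₁: circular v_c1 = √(μ/r₁) = 50380 m/s; transfer-perihelion v_p = √[μ(2/r₁ − 1/a_t)] = 68740 m/s.
Δv₁ = v_p − v_c1 = 18360 m/s.
At r₂: circular v_c2 = √(μ/r₂) = 13740 m/s; transfer-aphelion v_a = √[μ(2/r₂ − 1/a_t)] = 5112 m/s.
Δv₂ = v_c2 − v_a = 8627 m/s.
Total Δv = Δv₁ + Δv₂ = 26990 m/s = 26.99 km/s.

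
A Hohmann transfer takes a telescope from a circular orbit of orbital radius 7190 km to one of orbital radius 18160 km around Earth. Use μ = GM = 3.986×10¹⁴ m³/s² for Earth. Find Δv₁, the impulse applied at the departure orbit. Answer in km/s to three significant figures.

r₁ = 7190 km = 7.190×10⁶ m.
r₂ = 18160 km = 1.816×10⁷ m.
Transfer ellipse a_t = (r₁ + r₂)/2 = 1.268×10⁷ m.
At r₁: circular v_c1 = √(μ/r₁) = 7446 m/s; transfer-perigee v_p = √[μ(2/r₁ − 1/a_t)] = 8912 m/s.
Δv₁ = v_p − v_c1 = 1467 m/s.
= 1.467 km/s.

Δv ≈ 1.47 km/s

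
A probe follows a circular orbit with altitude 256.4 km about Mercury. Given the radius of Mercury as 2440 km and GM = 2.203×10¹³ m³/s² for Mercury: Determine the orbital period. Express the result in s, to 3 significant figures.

T ≈ 5930 s

r = 2440 + 256.4 = 2696.4 km = 2.6964×10⁶ m.
Kepler's third law: T = 2π√(r³/μ) = 2π√((2.696×10⁶)³ / 2.203×10¹³).
r³/μ = 8.899×10⁵ s², so T = 2π × 9.433×10² = 5.927×10³ s.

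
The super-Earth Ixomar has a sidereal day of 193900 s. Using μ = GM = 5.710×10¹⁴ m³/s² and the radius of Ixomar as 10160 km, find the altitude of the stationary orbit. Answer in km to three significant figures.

A synchronous orbit has period T, so by Kepler's third law a = (μT²/4π²)^(1/3).
μT²/4π² = 5.710×10¹⁴ × (1.939×10⁵)² / 39.48 = 5.438×10²³ m³.
a = 8.162×10⁷ m = 81623 km.
Altitude h = a − R = 81623 − 10160 = 71463 km.

h_sync ≈ 71500 km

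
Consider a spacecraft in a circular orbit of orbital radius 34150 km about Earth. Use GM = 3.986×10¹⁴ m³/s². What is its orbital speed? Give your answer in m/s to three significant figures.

v ≈ 3420 m/s

r = 34150 km = 3.415×10⁷ m.
For a circular orbit v = √(μ/r) = √(3.986×10¹⁴ / 3.415×10⁷) = √(1.167×10⁷) = 3416 m/s.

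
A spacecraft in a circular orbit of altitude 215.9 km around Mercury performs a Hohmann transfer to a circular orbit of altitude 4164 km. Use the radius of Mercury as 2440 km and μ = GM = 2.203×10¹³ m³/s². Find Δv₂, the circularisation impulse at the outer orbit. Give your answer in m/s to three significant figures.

Δv ≈ 443 m/s

r₁ = 2440 + 215.9 = 2655.9 km = 2.6559×10⁶ m.
r₂ = 2440 + 4164 = 6604.0 km = 6.6040×10⁶ m.
Transfer ellipse a_t = (r₁ + r₂)/2 = 4.630×10⁶ m.
At r₁: circular v_c1 = √(μ/r₁) = 2880 m/s; transfer-periherm v_p = √[μ(2/r₁ − 1/a_t)] = 3440 m/s.
At r₂: circular v_c2 = √(μ/r₂) = 1826 m/s; transfer-apoherm v_a = √[μ(2/r₂ − 1/a_t)] = 1383 m/s.
Δv₂ = v_c2 − v_a = 443.1 m/s.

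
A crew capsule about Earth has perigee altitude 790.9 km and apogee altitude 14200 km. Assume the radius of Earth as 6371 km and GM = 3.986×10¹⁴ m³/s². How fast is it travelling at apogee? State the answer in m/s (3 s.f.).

r_p = 6371 + 790.9 = 7161.9 km = 7.1619×10⁶ m.
r_a = 6371 + 14200 = 20571 km = 2.0571×10⁷ m.
Semi-major axis a = (r_p + r_a)/2 = 13866 km = 1.387×10⁷ m.
Vis-viva: v² = μ(2/r − 1/a) = 3.986×10¹⁴ × (9.722×10⁻⁸ − 7.212×10⁻⁸) = 1.001×10⁷ m²/s².
v = 3164 m/s.

v ≈ 3160 m/s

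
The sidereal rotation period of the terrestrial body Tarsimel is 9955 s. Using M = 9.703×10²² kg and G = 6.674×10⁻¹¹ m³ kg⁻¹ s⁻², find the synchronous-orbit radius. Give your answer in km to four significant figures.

μ = GM = 6.674×10⁻¹¹ × 9.703×10²² = 6.476×10¹² m³/s².
A synchronous orbit has period T, so by Kepler's third law a = (μT²/4π²)^(1/3).
μT²/4π² = 6.476×10¹² × (9.955×10³)² / 39.48 = 1.626×10¹⁹ m³.
a = 2.533×10⁶ m = 2533.2 km.

r_sync ≈ 2533 km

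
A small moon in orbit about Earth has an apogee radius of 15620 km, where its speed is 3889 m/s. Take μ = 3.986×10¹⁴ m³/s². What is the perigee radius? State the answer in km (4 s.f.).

r_a = 1.562×10⁷ m.
Specific energy ε = v²/2 − μ/r = -1.796×10⁷ J/kg, so a = −μ/(2ε) = 1.110×10⁷ m.
The apsides satisfy r_p + r_a = 2a, so the perigee radius is 2a − r_a = 6.578×10⁶ m = 6578.2 km.

perigee radius ≈ 6578 km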